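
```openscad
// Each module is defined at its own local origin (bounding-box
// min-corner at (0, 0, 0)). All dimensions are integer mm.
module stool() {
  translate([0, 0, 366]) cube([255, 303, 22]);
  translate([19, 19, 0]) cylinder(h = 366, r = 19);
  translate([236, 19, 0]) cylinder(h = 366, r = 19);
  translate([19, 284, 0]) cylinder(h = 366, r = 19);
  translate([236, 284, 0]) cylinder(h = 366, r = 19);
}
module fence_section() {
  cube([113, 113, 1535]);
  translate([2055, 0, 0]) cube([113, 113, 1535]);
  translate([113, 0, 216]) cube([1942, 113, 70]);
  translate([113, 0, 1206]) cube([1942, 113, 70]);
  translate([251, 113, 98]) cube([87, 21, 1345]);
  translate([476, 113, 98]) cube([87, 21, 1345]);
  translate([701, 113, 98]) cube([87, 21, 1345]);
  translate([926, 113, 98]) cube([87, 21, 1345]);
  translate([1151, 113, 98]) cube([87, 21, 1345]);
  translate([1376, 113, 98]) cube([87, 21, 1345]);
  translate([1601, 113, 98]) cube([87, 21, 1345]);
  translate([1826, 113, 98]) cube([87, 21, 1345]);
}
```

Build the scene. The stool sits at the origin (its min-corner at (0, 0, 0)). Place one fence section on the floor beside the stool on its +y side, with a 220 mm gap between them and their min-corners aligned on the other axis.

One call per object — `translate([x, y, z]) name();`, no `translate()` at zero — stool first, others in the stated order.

stool();
translate([0, 523, 0]) fence_section();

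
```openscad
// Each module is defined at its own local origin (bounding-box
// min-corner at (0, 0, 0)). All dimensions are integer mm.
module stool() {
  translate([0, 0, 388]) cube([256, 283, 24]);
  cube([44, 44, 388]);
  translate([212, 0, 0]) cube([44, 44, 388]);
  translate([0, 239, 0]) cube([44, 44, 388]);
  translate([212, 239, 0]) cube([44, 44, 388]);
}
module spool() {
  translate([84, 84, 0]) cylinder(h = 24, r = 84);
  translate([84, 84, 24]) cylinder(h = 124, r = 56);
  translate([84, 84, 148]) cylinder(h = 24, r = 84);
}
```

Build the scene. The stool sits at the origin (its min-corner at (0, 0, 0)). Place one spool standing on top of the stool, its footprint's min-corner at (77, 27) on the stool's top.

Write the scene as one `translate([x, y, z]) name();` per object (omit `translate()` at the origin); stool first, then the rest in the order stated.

stool();
translate([77, 27, 412]) spool();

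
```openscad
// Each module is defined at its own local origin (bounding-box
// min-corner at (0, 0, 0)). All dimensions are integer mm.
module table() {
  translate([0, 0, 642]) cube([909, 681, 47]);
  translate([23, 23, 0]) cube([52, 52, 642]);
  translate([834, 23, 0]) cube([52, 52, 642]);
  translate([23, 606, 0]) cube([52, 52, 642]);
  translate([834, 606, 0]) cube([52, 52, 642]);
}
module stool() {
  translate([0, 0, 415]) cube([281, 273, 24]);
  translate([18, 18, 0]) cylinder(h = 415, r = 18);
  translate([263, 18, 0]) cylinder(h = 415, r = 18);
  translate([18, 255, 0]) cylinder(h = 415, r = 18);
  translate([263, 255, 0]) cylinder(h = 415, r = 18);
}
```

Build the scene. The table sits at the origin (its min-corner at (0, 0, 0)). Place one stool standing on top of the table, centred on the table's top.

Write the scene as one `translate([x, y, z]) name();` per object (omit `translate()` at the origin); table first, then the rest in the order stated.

table();
translate([314, 204, 689]) stool();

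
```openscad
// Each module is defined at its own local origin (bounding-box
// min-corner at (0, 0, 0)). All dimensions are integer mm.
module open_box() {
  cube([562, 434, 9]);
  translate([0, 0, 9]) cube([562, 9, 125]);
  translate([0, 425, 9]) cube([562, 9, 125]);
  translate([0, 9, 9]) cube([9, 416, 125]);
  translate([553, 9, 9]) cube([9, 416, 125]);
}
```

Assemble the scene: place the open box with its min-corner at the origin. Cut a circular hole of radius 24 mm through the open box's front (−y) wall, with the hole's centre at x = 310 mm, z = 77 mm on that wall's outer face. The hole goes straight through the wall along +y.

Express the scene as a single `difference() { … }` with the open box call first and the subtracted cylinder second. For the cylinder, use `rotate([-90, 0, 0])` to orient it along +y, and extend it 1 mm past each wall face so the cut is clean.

difference() {
  open_box();
  translate([310, -1, 77]) rotate([-90, 0, 0]) cylinder(h = 11, r = 24);
}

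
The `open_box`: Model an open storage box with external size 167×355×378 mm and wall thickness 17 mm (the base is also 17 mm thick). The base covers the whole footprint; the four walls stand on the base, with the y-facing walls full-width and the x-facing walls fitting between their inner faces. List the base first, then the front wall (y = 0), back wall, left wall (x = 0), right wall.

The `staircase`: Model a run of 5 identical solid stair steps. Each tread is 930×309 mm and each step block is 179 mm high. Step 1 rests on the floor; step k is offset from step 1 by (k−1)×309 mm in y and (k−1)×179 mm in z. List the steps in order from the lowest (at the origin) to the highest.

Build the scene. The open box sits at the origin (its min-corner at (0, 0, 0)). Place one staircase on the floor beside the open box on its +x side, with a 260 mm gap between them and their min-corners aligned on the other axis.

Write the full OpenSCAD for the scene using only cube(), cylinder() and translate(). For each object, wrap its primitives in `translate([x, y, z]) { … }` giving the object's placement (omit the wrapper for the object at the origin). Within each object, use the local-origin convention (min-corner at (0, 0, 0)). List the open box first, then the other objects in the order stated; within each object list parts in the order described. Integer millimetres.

cube([167, 355, 17]);
translate([0, 0, 17]) cube([167, 17, 361]);
translate([0, 338, 17]) cube([167, 17, 361]);
translate([0, 17, 17]) cube([17, 321, 361]);
translate([150, 17, 17]) cube([17, 321, 361]);
translate([427, 0, 0]) {
  cube([930, 309, 179]);
  translate([0, 309, 179]) cube([930, 309, 179]);
  translate([0, 618, 358]) cube([930, 309, 179]);
  translate([0, 927, 537]) cube([930, 309, 179]);
  translate([0, 1236, 716]) cube([930, 309, 179]);
}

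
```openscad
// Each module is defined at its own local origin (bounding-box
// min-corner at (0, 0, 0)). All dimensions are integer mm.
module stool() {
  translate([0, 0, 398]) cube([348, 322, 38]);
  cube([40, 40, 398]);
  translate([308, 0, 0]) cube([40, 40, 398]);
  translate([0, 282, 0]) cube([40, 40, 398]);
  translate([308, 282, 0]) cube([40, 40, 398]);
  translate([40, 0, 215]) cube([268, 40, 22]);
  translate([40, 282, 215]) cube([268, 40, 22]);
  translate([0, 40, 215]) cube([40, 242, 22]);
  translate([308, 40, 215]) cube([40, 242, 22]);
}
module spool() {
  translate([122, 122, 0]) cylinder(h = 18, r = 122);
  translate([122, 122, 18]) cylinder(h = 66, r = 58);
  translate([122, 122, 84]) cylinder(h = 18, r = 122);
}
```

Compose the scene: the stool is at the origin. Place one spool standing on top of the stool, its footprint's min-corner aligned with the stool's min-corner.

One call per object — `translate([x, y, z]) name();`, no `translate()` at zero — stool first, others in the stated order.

stool();
translate([0, 0, 436]) spool();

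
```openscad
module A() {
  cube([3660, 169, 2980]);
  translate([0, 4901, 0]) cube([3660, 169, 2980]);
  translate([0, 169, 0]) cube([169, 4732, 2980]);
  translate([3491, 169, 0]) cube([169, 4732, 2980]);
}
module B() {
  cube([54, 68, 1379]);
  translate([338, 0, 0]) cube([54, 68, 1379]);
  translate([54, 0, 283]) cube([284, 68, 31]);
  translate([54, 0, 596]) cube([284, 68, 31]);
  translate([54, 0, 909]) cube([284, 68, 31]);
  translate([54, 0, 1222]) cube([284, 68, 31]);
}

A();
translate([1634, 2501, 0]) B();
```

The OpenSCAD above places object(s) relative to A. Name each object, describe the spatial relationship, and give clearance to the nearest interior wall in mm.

Clearances: x = 1465, y = 2332; minimum 1465 mm.

A is a house frame. B is a ladder. The ladder sits inside the house frame, centred. The clearance to the nearest interior wall is 1465 mm.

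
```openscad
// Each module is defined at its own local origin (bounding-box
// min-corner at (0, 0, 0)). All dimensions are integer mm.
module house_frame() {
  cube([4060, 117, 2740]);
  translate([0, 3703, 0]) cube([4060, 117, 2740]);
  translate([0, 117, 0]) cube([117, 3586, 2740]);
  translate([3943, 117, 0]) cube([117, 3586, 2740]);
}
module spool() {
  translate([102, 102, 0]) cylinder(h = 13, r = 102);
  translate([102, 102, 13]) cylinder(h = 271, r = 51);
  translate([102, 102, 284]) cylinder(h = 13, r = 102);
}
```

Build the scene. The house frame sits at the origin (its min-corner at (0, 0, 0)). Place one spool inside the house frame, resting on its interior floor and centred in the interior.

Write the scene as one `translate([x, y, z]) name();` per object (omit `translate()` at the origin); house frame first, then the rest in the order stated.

house_frame();
translate([1928, 1808, 0]) spool();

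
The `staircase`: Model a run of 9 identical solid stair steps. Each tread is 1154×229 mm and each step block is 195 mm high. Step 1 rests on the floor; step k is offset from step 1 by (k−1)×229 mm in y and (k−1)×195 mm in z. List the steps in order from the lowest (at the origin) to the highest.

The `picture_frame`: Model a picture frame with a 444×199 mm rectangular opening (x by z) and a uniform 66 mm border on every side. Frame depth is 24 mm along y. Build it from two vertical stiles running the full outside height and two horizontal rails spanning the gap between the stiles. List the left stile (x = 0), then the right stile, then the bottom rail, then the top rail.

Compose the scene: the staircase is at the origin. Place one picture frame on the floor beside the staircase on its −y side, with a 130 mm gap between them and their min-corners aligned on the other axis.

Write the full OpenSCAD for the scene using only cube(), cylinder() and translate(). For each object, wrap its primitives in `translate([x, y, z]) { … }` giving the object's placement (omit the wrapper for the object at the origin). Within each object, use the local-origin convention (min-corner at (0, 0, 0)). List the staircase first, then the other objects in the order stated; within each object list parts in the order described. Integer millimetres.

cube([1154, 229, 195]);
translate([0, 229, 195]) cube([1154, 229, 195]);
translate([0, 458, 390]) cube([1154, 229, 195]);
translate([0, 687, 585]) cube([1154, 229, 195]);
translate([0, 916, 780]) cube([1154, 229, 195]);
translate([0, 1145, 975]) cube([1154, 229, 195]);
translate([0, 1374, 1170]) cube([1154, 229, 195]);
translate([0, 1603, 1365]) cube([1154, 229, 195]);
translate([0, 1832, 1560]) cube([1154, 229, 195]);
translate([0, -154, 0]) {
  cube([66, 24, 331]);
  translate([510, 0, 0]) cube([66, 24, 331]);
  translate([66, 0, 0]) cube([444, 24, 66]);
  translate([66, 0, 265]) cube([444, 24, 66]);
}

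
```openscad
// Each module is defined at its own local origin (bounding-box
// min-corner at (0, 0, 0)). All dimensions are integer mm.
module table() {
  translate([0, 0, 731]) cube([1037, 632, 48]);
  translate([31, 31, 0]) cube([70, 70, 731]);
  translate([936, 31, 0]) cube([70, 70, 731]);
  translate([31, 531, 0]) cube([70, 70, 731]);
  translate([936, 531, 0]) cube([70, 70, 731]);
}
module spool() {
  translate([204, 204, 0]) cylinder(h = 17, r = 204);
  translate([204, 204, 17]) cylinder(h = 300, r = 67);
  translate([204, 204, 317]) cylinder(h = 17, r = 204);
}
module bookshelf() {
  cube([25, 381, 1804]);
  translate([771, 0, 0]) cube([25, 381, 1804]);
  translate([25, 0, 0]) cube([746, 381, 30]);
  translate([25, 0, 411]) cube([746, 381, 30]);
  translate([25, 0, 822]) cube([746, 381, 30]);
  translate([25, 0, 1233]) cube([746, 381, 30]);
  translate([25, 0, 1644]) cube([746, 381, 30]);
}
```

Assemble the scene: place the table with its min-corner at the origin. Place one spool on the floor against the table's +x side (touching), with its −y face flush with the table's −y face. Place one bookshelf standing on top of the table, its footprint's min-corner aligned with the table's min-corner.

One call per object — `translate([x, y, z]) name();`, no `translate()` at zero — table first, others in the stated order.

table();
translate([1037, 0, 0]) spool();
translate([0, 0, 779]) bookshelf();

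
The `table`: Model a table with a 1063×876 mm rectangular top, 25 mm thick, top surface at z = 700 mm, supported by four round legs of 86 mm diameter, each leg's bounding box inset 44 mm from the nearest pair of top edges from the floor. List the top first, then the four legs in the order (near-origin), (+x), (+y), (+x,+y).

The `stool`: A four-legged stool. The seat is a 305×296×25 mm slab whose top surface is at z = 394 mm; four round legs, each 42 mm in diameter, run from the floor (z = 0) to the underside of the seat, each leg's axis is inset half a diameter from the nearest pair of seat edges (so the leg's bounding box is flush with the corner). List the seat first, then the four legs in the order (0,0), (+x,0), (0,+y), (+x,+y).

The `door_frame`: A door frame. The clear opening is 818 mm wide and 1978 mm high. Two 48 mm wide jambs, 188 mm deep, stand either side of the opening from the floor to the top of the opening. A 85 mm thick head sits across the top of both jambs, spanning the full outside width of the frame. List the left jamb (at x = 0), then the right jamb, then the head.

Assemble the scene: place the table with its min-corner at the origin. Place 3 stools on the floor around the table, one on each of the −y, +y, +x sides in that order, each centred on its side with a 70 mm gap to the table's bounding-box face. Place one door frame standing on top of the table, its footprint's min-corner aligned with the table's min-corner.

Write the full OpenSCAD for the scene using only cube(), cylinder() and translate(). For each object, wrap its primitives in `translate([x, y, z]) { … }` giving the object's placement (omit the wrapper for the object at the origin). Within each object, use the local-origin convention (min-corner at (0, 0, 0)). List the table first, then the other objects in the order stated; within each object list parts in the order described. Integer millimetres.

translate([0, 0, 675]) cube([1063, 876, 25]);
translate([87, 87, 0]) cylinder(h = 675, r = 43);
translate([976, 87, 0]) cylinder(h = 675, r = 43);
translate([87, 789, 0]) cylinder(h = 675, r = 43);
translate([976, 789, 0]) cylinder(h = 675, r = 43);
translate([379, -366, 0]) {
  translate([0, 0, 369]) cube([305, 296, 25]);
  translate([21, 21, 0]) cylinder(h = 369, r = 21);
  translate([284, 21, 0]) cylinder(h = 369, r = 21);
  translate([21, 275, 0]) cylinder(h = 369, r = 21);
  translate([284, 275, 0]) cylinder(h = 369, r = 21);
}
translate([379, 946, 0]) {
  translate([0, 0, 369]) cube([305, 296, 25]);
  translate([21, 21, 0]) cylinder(h = 369, r = 21);
  translate([284, 21, 0]) cylinder(h = 369, r = 21);
  translate([21, 275, 0]) cylinder(h = 369, r = 21);
  translate([284, 275, 0]) cylinder(h = 369, r = 21);
}
translate([1133, 290, 0]) {
  translate([0, 0, 369]) cube([305, 296, 25]);
  translate([21, 21, 0]) cylinder(h = 369, r = 21);
  translate([284, 21, 0]) cylinder(h = 369, r = 21);
  translate([21, 275, 0]) cylinder(h = 369, r = 21);
  translate([284, 275, 0]) cylinder(h = 369, r = 21);
}
translate([0, 0, 700]) {
  cube([48, 188, 1978]);
  translate([866, 0, 0]) cube([48, 188, 1978]);
  translate([0, 0, 1978]) cube([914, 188, 85]);
}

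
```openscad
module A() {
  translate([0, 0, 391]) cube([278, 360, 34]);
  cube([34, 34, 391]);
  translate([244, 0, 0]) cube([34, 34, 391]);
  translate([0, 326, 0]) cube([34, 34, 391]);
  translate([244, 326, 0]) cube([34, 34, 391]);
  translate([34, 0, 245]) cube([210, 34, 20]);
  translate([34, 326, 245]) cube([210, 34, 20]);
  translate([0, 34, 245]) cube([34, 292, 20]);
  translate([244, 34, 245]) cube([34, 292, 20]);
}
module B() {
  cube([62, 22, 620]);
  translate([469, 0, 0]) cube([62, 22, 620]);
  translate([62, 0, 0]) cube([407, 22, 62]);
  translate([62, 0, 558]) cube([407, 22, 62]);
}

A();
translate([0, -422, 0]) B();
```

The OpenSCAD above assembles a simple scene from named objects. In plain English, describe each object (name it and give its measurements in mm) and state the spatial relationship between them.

A is a four-legged stool. The seat is 278×360 mm, 34 mm thick, top at z = 425 mm. It stands on four square legs, each 34×34 mm in cross-section, from z = 0 to the seat underside, each flush with a corner of the seat. Four stretchers, 34 mm wide and 20 mm tall, connect adjacent legs with their undersides at z = 245 mm, each running between the inner faces of the legs it joins and aligned with the legs' outer faces on the other axis.

B is a picture frame with a 407×496 mm rectangular opening (x by z) and a uniform 62 mm border on every side. Frame depth is 22 mm along y. It is built from two vertical stiles running the full outside height and two horizontal rails spanning the gap between the stiles.

The picture frame is on the floor beside the stool on its −y side.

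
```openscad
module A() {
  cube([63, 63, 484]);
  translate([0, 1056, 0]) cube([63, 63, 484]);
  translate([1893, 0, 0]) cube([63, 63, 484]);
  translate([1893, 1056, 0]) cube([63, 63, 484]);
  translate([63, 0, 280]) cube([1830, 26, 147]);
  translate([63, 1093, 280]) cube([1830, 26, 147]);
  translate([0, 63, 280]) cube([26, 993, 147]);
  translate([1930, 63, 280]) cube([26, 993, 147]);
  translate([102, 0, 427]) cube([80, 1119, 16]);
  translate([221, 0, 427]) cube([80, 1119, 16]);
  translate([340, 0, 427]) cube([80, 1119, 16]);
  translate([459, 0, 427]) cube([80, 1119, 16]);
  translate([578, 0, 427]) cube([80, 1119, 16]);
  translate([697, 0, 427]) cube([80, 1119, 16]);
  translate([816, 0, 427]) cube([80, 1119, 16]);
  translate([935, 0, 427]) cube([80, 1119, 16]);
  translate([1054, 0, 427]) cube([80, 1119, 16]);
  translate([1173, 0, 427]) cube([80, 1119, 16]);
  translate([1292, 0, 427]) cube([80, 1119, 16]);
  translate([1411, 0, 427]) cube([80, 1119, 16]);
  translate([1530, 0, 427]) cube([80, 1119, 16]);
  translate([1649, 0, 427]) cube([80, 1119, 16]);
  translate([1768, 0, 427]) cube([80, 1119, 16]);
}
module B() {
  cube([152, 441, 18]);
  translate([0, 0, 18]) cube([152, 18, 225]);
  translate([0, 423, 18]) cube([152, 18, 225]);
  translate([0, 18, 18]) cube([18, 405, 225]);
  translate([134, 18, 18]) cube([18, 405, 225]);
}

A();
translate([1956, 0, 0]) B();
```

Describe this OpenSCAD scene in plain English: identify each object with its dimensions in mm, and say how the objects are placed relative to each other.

A is a bed frame 1956 mm long (x) by 1119 mm wide (y). Four 63×63 mm corner posts, 484 mm tall, at the corners of the footprint. Four rails of 26 mm thickness and 147 mm height run between adjacent posts with their undersides at z = 280 mm, their outer faces flush with the outside of the frame (the two x-running rails run between the posts' inner faces; the two y-running rails run between the posts' inner faces). 15 slats, each 80 mm wide (x) and 16 mm thick, lie across the top of the two x-running rails, running the full 1119 mm width of the frame in y; the slats are evenly spaced along x between the inner faces of the end posts with equal gaps (rounded down to the nearest mm) at the −x end and between each pair — any rounding remainder accumulates at the +x end.

B is an open storage box with external size 152×441×243 mm and wall thickness 18 mm (the base is also 18 mm thick). The base covers the whole footprint; the four walls stand on the base, with the y-facing walls full-width and the x-facing walls fitting between their inner faces.

The open box is against the bed frame's +x side, with their −y faces flush.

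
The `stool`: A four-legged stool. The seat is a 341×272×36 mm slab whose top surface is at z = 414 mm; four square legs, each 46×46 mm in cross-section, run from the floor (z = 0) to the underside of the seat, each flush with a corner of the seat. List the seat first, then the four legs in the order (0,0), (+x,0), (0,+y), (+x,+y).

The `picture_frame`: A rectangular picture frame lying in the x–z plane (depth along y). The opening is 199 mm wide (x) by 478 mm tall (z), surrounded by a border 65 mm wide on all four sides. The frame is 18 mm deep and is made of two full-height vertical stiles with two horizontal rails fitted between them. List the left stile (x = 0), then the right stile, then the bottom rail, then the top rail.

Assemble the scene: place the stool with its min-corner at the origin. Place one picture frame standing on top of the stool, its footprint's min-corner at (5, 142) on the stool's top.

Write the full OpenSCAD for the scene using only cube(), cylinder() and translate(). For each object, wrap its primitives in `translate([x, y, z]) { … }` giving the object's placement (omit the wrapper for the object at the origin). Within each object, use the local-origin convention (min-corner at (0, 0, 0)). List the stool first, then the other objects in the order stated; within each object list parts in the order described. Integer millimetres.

translate([0, 0, 378]) cube([341, 272, 36]);
cube([46, 46, 378]);
translate([295, 0, 0]) cube([46, 46, 378]);
translate([0, 226, 0]) cube([46, 46, 378]);
translate([295, 226, 0]) cube([46, 46, 378]);
translate([5, 142, 414]) {
  cube([65, 18, 608]);
  translate([264, 0, 0]) cube([65, 18, 608]);
  translate([65, 0, 0]) cube([199, 18, 65]);
  translate([65, 0, 543]) cube([199, 18, 65]);
}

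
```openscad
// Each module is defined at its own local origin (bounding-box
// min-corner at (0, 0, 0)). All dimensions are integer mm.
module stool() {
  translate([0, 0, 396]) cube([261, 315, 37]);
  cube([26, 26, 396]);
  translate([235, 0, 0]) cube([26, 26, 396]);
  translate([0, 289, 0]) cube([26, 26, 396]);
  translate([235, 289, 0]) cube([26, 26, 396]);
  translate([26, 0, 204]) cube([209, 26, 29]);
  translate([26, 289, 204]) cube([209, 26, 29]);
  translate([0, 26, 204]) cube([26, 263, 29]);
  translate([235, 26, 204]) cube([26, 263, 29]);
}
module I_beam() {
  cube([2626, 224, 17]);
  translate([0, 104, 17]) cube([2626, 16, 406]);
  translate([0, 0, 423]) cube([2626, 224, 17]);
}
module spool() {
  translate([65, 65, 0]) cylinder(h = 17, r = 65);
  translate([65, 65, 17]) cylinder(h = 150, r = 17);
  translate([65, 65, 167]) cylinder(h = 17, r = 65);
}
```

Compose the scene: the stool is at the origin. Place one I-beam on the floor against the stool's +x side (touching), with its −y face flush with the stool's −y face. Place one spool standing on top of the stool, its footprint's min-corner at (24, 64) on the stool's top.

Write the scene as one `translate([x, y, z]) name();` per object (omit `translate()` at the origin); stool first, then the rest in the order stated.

stool();
translate([261, 0, 0]) I_beam();
translate([24, 64, 433]) spool();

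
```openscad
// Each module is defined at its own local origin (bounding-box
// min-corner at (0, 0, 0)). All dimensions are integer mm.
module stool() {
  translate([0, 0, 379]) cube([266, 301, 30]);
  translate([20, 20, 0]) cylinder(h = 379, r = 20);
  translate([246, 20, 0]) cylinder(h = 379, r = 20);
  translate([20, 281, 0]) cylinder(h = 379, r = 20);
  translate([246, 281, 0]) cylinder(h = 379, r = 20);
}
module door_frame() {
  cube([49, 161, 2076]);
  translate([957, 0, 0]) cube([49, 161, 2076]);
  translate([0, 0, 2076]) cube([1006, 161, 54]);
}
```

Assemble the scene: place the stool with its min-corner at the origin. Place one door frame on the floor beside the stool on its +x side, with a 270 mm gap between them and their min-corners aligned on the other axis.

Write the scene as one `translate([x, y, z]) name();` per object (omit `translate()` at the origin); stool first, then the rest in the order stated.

stool();
translate([536, 0, 0]) door_frame();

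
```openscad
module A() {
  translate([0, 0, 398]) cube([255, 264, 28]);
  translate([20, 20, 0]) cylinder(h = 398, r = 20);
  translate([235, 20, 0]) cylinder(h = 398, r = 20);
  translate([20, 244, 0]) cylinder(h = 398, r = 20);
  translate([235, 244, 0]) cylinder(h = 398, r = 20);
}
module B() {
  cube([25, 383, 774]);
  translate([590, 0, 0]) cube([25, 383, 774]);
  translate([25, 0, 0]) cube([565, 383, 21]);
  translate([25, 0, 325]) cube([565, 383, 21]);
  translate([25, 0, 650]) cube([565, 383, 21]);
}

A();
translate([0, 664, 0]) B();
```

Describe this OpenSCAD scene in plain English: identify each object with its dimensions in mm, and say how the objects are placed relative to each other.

A is a simple wooden stool: a rectangular seat 255 mm (x) by 264 mm (y), 28 mm thick, top face at z = 426 mm, on four round legs, each 40 mm in diameter. The legs rest on z = 0, each leg's axis is inset half a diameter from the nearest pair of seat edges (so the leg's bounding box is flush with the corner).

B is a bookshelf 615 mm wide overall, 383 mm deep and 774 mm tall. The two sides are 25 mm thick vertical panels. 3 horizontal shelves of 21 mm thickness span between the inner faces of the sides; the lowest shelf sits on the floor and shelves are stacked with a clear vertical gap of 304 mm between each pair.

The bookshelf is on the floor beside the stool on its +y side.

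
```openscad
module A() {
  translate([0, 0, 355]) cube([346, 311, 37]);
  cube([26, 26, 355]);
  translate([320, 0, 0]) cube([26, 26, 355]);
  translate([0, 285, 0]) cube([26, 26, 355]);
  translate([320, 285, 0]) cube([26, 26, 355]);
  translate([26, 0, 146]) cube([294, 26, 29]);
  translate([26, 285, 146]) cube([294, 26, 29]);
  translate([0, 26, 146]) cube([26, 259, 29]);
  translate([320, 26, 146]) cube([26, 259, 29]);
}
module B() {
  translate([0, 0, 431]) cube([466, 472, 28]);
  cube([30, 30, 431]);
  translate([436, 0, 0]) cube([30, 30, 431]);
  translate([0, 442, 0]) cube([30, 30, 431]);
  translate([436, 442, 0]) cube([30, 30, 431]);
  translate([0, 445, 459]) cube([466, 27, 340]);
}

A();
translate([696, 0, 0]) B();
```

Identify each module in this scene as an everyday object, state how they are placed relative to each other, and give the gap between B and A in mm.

A is a stool. B is a chair. The chair is on the floor beside the stool on its +x side. The gap between the chair and the stool is 350 mm.

The chair's nearest face is 350 mm from the stool's +x face.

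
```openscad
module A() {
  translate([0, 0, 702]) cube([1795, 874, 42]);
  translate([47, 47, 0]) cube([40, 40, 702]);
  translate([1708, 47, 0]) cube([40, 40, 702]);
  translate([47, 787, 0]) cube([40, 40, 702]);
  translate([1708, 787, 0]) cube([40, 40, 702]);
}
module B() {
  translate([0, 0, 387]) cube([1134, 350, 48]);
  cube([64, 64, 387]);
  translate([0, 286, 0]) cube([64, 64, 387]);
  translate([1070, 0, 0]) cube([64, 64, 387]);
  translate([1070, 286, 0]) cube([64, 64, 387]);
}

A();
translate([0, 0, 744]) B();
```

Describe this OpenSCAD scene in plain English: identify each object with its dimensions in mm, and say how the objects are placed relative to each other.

A is a table: top 1795 mm (x) × 874 mm (y), 42 mm thick, upper face at z = 744 mm, on four 40×40 mm square legs, each inset 47 mm from the nearest pair of top edges, running from z = 0 to the bottom of the top.

B is a bench: a 1134×350 mm seat slab, 48 mm thick, top at z = 435 mm, on four 64×64 mm square legs flush with the seat corners and standing on z = 0.

The bench is on top of the table.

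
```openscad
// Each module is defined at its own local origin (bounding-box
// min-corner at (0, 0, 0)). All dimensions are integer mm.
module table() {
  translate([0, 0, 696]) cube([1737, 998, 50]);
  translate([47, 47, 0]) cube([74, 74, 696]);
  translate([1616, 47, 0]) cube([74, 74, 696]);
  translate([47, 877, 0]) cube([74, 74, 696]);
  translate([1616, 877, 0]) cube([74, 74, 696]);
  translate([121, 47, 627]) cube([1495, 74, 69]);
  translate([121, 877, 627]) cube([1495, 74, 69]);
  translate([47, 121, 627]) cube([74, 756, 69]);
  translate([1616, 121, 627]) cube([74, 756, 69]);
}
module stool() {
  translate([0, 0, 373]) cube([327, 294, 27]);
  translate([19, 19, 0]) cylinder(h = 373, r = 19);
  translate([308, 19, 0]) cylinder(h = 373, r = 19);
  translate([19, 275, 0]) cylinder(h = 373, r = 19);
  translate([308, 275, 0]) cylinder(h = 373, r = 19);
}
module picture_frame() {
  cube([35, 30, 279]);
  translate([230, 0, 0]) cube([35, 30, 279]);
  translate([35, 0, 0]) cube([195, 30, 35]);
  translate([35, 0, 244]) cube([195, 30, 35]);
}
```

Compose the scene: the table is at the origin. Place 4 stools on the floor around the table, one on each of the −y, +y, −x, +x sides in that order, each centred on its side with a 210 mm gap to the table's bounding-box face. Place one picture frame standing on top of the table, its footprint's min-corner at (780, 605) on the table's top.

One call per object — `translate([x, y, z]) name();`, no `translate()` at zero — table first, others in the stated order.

table();
translate([705, -504, 0]) stool();
translate([705, 1208, 0]) stool();
translate([-537, 352, 0]) stool();
translate([1947, 352, 0]) stool();
translate([780, 605, 746]) picture_frame();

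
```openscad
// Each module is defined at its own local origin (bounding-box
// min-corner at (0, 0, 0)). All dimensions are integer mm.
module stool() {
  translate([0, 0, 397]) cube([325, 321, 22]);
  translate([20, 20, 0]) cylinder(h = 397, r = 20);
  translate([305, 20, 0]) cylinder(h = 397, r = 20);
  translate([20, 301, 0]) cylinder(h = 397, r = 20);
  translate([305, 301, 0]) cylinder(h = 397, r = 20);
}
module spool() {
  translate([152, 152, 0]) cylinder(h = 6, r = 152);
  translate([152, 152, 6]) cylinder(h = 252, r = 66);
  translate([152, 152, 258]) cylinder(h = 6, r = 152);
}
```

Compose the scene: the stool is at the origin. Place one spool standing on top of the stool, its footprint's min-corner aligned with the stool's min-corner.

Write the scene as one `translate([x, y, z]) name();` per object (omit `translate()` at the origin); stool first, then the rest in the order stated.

stool();
translate([0, 0, 419]) spool();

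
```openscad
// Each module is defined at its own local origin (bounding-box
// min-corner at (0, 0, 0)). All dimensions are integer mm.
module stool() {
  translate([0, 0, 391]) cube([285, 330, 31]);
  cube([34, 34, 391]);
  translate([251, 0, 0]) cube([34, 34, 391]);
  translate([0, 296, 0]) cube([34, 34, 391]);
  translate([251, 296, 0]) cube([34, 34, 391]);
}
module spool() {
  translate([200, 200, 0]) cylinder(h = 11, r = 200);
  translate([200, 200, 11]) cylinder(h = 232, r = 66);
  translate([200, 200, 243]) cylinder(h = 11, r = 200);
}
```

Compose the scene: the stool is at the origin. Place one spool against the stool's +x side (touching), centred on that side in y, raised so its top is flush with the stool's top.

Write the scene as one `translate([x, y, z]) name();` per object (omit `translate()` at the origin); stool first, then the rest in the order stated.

stool();
translate([285, -35, 168]) spool();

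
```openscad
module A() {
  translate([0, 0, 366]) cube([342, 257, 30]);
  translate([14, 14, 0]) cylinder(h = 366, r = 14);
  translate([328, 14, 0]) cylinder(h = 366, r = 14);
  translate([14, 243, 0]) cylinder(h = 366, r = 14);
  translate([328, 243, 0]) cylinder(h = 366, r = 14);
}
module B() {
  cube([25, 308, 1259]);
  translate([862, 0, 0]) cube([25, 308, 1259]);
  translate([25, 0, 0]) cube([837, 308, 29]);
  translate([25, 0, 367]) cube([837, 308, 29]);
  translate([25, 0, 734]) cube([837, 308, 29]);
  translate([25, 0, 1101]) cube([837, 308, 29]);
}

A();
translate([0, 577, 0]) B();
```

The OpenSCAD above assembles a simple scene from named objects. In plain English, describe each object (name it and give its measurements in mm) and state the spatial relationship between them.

A is a four-legged stool. The seat is a 342×257×30 mm slab whose top surface is at z = 396 mm; four round legs, each 28 mm in diameter, run from the floor (z = 0) to the underside of the seat, each leg's axis is inset half a diameter from the nearest pair of seat edges (so the leg's bounding box is flush with the corner).

B is a bookshelf 887 mm wide overall, 308 mm deep and 1259 mm tall. The two sides are 25 mm thick vertical panels. 4 horizontal shelves of 29 mm thickness span between the inner faces of the sides; the lowest shelf sits on the floor and shelves are stacked with a clear vertical gap of 338 mm between each pair.

The bookshelf is on the floor beside the stool on its +y side.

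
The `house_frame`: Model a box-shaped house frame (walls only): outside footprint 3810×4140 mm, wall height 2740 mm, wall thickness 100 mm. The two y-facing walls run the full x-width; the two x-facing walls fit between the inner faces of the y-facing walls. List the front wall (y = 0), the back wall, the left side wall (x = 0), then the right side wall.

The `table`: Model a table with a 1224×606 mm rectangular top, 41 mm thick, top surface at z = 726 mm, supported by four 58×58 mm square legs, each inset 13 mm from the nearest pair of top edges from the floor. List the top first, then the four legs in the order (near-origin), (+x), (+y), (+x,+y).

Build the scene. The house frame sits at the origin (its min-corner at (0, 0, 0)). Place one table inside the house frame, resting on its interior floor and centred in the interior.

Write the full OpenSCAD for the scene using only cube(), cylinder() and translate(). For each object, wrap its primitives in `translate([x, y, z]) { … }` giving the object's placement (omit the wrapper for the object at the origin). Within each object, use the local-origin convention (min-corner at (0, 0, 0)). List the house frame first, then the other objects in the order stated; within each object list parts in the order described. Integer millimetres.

cube([3810, 100, 2740]);
translate([0, 4040, 0]) cube([3810, 100, 2740]);
translate([0, 100, 0]) cube([100, 3940, 2740]);
translate([3710, 100, 0]) cube([100, 3940, 2740]);
translate([1293, 1767, 0]) {
  translate([0, 0, 685]) cube([1224, 606, 41]);
  translate([13, 13, 0]) cube([58, 58, 685]);
  translate([1153, 13, 0]) cube([58, 58, 685]);
  translate([13, 535, 0]) cube([58, 58, 685]);
  translate([1153, 535, 0]) cube([58, 58, 685]);
}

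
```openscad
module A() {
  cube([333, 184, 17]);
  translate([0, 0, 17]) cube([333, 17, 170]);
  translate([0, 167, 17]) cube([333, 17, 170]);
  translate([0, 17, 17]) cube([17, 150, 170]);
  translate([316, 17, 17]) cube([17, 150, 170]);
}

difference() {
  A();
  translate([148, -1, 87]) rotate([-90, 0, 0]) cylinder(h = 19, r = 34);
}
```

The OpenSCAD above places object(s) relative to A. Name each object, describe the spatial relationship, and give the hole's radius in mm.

A is an open box. The open box has a circular hole through its front wall. The hole's radius is 34 mm.

The subtracted cylinder has r = 34 mm.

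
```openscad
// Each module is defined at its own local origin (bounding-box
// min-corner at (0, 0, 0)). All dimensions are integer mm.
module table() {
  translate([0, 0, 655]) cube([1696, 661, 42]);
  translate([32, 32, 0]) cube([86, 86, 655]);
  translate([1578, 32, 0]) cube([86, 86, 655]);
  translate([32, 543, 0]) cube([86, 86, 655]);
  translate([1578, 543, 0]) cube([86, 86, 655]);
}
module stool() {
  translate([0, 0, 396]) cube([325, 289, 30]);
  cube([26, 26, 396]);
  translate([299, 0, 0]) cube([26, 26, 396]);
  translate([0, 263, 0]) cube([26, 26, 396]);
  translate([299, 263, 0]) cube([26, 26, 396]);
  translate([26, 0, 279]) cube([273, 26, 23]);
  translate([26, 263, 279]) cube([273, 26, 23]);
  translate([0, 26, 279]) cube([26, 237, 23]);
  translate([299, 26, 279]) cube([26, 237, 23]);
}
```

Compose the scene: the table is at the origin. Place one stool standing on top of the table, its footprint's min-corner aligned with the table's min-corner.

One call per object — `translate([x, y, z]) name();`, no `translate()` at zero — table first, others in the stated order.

table();
translate([0, 0, 697]) stool();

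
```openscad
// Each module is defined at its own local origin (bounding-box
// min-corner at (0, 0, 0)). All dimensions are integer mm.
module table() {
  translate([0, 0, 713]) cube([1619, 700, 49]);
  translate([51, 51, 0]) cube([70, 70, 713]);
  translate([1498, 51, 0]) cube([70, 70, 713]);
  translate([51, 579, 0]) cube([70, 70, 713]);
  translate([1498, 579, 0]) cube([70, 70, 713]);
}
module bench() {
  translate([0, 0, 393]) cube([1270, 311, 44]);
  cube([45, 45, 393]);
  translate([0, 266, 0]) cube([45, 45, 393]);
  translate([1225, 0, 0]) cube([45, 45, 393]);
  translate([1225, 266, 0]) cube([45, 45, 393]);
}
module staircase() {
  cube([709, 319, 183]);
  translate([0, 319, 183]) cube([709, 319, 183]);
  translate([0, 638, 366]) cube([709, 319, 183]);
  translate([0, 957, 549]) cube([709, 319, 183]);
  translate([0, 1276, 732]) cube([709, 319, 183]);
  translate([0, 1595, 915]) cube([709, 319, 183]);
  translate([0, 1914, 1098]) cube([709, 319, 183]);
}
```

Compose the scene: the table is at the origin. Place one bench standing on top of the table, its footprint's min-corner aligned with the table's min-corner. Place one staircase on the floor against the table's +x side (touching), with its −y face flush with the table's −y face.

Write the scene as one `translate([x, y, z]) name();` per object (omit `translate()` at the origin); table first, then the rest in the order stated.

table();
translate([0, 0, 762]) bench();
translate([1619, 0, 0]) staircase();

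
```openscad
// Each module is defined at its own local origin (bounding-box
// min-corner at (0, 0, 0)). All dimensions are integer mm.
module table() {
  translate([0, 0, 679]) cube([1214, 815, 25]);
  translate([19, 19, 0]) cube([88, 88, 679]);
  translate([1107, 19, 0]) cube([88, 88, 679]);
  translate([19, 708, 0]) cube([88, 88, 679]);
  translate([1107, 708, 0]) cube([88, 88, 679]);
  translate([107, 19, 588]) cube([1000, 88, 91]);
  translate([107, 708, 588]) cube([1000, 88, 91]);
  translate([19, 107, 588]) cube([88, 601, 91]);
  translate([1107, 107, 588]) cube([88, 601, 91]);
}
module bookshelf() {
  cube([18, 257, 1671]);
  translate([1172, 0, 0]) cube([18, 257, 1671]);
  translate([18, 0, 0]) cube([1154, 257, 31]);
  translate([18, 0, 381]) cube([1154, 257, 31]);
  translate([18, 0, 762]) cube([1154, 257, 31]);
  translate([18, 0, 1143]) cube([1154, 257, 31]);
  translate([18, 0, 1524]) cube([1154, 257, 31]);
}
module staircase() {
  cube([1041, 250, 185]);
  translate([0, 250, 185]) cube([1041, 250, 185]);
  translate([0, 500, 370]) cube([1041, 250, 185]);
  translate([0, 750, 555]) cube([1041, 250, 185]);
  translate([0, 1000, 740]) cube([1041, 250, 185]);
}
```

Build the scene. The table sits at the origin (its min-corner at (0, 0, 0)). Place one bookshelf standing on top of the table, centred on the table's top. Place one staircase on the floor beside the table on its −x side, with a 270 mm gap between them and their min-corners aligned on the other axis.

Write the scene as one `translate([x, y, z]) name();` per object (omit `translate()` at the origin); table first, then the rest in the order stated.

table();
translate([12, 279, 704]) bookshelf();
translate([-1311, 0, 0]) staircase();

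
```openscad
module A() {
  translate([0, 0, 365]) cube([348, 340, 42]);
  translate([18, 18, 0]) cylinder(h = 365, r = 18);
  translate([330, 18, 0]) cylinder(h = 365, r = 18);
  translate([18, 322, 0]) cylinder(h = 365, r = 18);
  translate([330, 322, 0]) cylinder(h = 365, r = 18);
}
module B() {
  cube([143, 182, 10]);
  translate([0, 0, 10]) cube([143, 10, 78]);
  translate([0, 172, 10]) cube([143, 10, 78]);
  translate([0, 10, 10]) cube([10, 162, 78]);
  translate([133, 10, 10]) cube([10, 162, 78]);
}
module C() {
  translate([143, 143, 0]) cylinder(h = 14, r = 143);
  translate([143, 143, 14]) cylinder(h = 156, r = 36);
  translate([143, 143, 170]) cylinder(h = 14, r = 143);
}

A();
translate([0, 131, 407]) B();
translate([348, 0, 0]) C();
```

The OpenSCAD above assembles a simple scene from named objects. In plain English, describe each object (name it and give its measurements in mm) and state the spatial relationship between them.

A is a four-legged stool. The seat is a 348×340×42 mm slab whose top surface is at z = 407 mm; four round legs, each 36 mm in diameter, run from the floor (z = 0) to the underside of the seat, each leg's axis is inset half a diameter from the nearest pair of seat edges (so the leg's bounding box is flush with the corner).

B is an open storage box with external size 143×182×88 mm and wall thickness 10 mm (the base is also 10 mm thick). The base covers the whole footprint; the four walls stand on the base, with the y-facing walls full-width and the x-facing walls fitting between their inner faces.

C is a spool: two coaxial disc flanges of radius 143 mm and thickness 14 mm, joined by a core cylinder of radius 36 mm and height 156 mm. The lower flange rests on z = 0 and the three cylinders share a vertical axis.

The open box is on top of the stool. The spool is against the stool's +x side, with their −y faces flush.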